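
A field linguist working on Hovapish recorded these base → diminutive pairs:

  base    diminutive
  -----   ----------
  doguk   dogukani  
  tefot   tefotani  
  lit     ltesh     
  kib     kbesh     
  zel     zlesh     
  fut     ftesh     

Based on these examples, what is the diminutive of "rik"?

"rik" has 1 vowel. The stems with 1 vowel (lit → ltesh, kib → kbesh, zel → zlesh) delete the last vowel and add -esh.
So rik → rkesh.

rkesh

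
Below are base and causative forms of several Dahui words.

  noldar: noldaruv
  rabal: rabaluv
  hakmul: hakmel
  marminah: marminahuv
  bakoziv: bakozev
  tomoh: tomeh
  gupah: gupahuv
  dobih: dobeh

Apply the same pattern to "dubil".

marminah and dobih both end in -h yet inflect differently (marminahuv, dobeh), so the final letter is not what conditions the rule; the last vowel is.
"dubil" has last vowel 'i'. The stems whose last vowel is 'i' (dobih → dobeh, bakoziv → bakozev) change the last vowel to 'e'.
The other pattern: stems whose last vowel is 'a' add -uv.
So dubil → dubel.

dubel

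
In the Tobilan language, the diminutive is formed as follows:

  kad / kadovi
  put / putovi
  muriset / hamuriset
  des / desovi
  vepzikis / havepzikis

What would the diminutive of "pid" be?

pidovi

vepzikis and des both end in -s yet inflect differently (havepzikis, desovi), so the final letter is not what conditions the rule; the number of vowels is.
"pid" has 1 vowel. The stems with 1 vowel (des → desovi, kad → kadovi, put → putovi) add -ovi.
The other pattern: stems with 3 vowels add the prefix ha-.
So pid → pidovi.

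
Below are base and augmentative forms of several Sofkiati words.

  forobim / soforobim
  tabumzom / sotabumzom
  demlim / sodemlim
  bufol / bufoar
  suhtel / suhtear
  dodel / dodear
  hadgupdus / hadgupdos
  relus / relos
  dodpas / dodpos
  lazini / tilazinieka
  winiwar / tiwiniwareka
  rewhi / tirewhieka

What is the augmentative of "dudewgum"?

tabumzom and bufol both have last vowel 'o' yet inflect differently (sotabumzom, bufoar), so the last vowel is not what conditions the rule; the final letter is.
"dudewgum" ends in -m. The stems ending in -m (forobim → soforobim, tabumzom → sotabumzom, demlim → sodemlim) add the prefix so-.
The other patterns: stems ending in -l drop the final letter and add -ar; stems ending in -s change the last vowel to 'o'; stems ending in -i or -r add ti- … -eka around the stem.
So dudewgum → sodudewgum.

sodudewgum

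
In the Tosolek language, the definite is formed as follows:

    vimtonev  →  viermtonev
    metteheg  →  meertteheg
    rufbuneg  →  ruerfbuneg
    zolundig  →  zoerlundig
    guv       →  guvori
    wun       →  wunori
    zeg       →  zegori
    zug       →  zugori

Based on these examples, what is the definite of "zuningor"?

zuerningor

vimtonev and guv both end in -v yet inflect differently (viermtonev, guvori), so the final letter is not what conditions the rule; the number of vowels is.
"zuningor" has 3 vowels. The stems with 3 vowels (vimtonev → viermtonev, metteheg → meertteheg, rufbuneg → ruerfbuneg) insert -er- after the first vowel.
So zuningor → zuerningor.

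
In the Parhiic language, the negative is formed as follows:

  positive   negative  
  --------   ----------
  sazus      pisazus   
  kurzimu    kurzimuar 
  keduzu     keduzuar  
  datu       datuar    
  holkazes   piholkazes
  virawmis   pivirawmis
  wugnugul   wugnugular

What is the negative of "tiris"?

pitiris

sazus and wugnugul both have last vowel 'u' yet inflect differently (pisazus, wugnugular), so the last vowel is not what conditions the rule; the final letter is.
"tiris" ends in -s. The stems ending in -s (sazus → pisazus, holkazes → piholkazes, virawmis → pivirawmis) add the prefix pi-.
The other pattern: stems ending in -l or -u add -ar.
So tiris → pitiris.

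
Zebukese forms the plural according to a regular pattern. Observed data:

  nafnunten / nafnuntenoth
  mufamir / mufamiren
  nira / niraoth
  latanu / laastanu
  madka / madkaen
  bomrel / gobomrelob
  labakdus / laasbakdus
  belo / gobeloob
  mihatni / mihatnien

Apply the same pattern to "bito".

madka and nira both end in -a yet inflect differently (madkaen, niraoth), so the final letter is not what conditions the rule; the first letter is.
"bito" begins with b-. The stems beginning with b- (belo → gobeloob, bomrel → gobomrelob) add go- … -ob around the stem.
The other patterns: stems beginning with m- add -en; stems beginning with l- insert -as- after the first vowel; stems beginning with n- add -oth.
So bito → gobitoob.

gobitoob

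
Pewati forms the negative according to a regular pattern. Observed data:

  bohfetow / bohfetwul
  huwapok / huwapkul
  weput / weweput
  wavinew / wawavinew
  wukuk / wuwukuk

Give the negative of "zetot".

bohfetow and wavinew both end in -w yet inflect differently (bohfetwul, wawavinew), so the final letter is not what conditions the rule; the last vowel is.
"zetot" has last vowel 'o'. The stems whose last vowel is 'o' (bohfetow → bohfetwul, huwapok → huwapkul) delete the last vowel and add -ul.
The other pattern: stems whose last vowel is 'e' or 'u' repeat the first consonant+vowel as a prefix.
So zetot → zettul.

zettul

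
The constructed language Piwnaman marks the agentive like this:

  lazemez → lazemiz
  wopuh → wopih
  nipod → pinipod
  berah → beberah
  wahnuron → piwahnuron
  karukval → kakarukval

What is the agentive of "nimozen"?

wopuh and berah both end in -h yet inflect differently (wopih, beberah), so the final letter is not what conditions the rule; the last vowel is.
"nimozen" has last vowel 'e'. The one such stem in the data (lazemez → lazemiz) changes the last vowel to 'i' (as does wopuh), so the same rule applies.
The other patterns: stems whose last vowel is 'o' add the prefix pi-; stems whose last vowel is 'a' repeat the first consonant+vowel as a prefix.
So nimozen → nimozin.

nimozin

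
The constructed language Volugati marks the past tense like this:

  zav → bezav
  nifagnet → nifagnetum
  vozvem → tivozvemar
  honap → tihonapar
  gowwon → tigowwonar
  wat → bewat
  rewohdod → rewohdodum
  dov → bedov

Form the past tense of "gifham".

tigifhamar

wat and nifagnet both end in -t yet inflect differently (bewat, nifagnetum), so the final letter is not what conditions the rule; the number of vowels is.
"gifham" has 2 vowels. The stems with 2 vowels (gowwon → tigowwonar, vozvem → tivozvemar, honap → tihonapar) add ti- … -ar around the stem.
The other patterns: stems with 1 vowel add the prefix be-; stems with 3 vowels add -um.
So gifham → tigifhamar.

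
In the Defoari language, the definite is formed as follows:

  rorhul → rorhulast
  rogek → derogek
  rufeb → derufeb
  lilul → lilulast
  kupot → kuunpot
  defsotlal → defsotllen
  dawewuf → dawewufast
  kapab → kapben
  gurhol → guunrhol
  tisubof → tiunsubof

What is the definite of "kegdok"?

"kegdok" has last vowel 'o'. The stems whose last vowel is 'o' (gurhol → guunrhol, tisubof → tiunsubof, kupot → kuunpot) insert -un- after the first vowel.
So kegdok → keungdok.

keungdok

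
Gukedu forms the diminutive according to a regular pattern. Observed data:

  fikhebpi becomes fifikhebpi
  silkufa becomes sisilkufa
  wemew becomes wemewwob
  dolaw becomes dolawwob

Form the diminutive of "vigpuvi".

"vigpuvi" ends in a vowel. The stems ending in a vowel (silkufa → sisilkufa, fikhebpi → fifikhebpi) repeat the first consonant+vowel as a prefix.
The other pattern: stems ending in a consonant double the final consonant and add -ob.
So vigpuvi → vivigpuvi.

vivigpuvi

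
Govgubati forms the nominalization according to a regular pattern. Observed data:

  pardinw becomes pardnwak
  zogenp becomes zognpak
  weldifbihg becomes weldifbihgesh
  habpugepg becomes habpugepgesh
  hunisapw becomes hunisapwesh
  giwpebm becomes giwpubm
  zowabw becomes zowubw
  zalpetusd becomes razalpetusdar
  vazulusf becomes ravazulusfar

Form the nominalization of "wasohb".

wasohbesh

"wasohb" has second-to-last letter 'h'. The one such stem in the data (weldifbihg → weldifbihgesh) adds -esh, so the same rule applies.
The other patterns: stems whose second-to-last letter is 'n' delete the last vowel and add -ak; stems whose second-to-last letter is 'b' change the last vowel to 'u'; stems whose second-to-last letter is 's' add ra- … -ar around the stem.
So wasohb → wasohbesh.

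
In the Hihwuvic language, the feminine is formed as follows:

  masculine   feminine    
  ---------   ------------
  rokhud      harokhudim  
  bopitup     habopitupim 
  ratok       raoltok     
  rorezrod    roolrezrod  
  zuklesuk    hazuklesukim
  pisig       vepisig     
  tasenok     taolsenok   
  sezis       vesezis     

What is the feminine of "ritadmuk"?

rokhud and rorezrod both end in -d yet inflect differently (harokhudim, roolrezrod), so the final letter is not what conditions the rule; the last vowel is.
"ritadmuk" has last vowel 'u'. The stems whose last vowel is 'u' (zuklesuk → hazuklesukim, rokhud → harokhudim, bopitup → habopitupim) add ha- … -im around the stem.
So ritadmuk → haritadmukim.

haritadmukim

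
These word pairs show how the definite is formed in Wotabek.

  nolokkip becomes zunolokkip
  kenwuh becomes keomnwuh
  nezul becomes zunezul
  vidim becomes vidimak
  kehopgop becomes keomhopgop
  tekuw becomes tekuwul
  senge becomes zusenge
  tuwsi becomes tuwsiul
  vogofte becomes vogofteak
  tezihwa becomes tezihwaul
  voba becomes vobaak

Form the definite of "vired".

voba and tezihwa both end in -a yet inflect differently (vobaak, tezihwaul), so the final letter is not what conditions the rule; the first letter is.
"vired" begins with v-. The stems beginning with v- (vidim → vidimak, voba → vobaak, vogofte → vogofteak) add -ak.
So vired → viredak.

viredak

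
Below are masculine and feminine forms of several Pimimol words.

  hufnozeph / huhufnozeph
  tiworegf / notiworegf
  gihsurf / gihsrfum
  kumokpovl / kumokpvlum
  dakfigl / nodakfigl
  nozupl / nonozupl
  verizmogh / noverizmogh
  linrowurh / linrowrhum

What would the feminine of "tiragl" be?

"tiragl" has second-to-last letter 'g'. The stems whose second-to-last letter is 'g' (dakfigl → nodakfigl, tiworegf → notiworegf, verizmogh → noverizmogh) add the prefix no-.
So tiragl → notiragl.

notiragl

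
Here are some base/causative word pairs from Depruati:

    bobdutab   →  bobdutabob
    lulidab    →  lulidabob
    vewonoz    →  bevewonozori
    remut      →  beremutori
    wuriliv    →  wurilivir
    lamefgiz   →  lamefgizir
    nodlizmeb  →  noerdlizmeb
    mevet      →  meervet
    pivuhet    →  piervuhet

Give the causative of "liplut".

"liplut" has last vowel 'u'. The one such stem in the data (remut → beremutori) adds be- … -ori around the stem, so the same rule applies.
So liplut → beliplutori.

beliplutori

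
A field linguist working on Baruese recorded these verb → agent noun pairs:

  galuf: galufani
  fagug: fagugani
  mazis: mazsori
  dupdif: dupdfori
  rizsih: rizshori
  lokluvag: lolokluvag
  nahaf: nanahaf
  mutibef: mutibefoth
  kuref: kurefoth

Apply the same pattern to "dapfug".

galuf and dupdif both end in -f yet inflect differently (galufani, dupdfori), so the final letter is not what conditions the rule; the last vowel is.
"dapfug" has last vowel 'u'. The stems whose last vowel is 'u' (galuf → galufani, fagug → fagugani) add -ani.
The other patterns: stems whose last vowel is 'i' delete the last vowel and add -ori; stems whose last vowel is 'a' repeat the first consonant+vowel as a prefix; stems whose last vowel is 'e' add -oth.
So dapfug → dapfugani.

dapfugani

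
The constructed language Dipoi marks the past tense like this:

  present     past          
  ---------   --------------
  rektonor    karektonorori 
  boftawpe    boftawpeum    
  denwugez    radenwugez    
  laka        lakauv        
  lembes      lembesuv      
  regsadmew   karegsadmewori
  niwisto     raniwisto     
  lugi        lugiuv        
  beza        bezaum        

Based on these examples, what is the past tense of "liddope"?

laka and beza both end in -a yet inflect differently (lakauv, bezaum), so the final letter is not what conditions the rule; the first letter is.
"liddope" begins with l-. The stems beginning with l- (lembes → lembesuv, lugi → lugiuv, laka → lakauv) add -uv.
The other patterns: stems beginning with r- add ka- … -ori around the stem; stems beginning with b- add -um; stems beginning with d- or n- add the prefix ra-.
So liddope → liddopeuv.

liddopeuv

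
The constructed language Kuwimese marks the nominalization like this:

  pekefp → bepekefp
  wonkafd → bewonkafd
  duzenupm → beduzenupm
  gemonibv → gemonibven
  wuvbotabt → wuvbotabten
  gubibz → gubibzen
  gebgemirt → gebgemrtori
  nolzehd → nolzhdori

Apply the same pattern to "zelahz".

wuvbotabt and gebgemirt both end in -t yet inflect differently (wuvbotabten, gebgemrtori), so the final letter is not what conditions the rule; the second-to-last letter is.
"zelahz" has second-to-last letter 'h'. The one such stem in the data (nolzehd → nolzhdori) deletes the last vowel and adds -ori (as does gebgemirt), so the same rule applies.
So zelahz → zelhzori.

zelhzori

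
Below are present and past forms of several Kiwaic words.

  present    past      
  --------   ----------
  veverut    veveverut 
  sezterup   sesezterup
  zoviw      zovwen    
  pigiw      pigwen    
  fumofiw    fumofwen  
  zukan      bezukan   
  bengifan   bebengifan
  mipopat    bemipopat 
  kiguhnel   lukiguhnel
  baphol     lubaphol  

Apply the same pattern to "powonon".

lupowonon

veverut and mipopat both end in -t yet inflect differently (veveverut, bemipopat), so the final letter is not what conditions the rule; the last vowel is.
"powonon" has last vowel 'o'. The one such stem in the data (baphol → lubaphol) adds the prefix lu-, so the same rule applies.
So powonon → lupowonon.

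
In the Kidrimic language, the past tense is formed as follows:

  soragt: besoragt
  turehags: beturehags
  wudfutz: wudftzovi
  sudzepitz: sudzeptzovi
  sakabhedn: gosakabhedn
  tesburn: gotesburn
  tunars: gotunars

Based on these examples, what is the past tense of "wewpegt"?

bewewpegt

"wewpegt" has second-to-last letter 'g'. The stems whose second-to-last letter is 'g' (soragt → besoragt, turehags → beturehags) add the prefix be-.
So wewpegt → bewewpegt.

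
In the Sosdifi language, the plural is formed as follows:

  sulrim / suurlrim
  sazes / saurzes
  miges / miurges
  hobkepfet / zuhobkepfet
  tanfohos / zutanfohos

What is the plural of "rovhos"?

"rovhos" has 2 vowels. The stems with 2 vowels (sulrim → suurlrim, sazes → saurzes, miges → miurges) insert -ur- after the first vowel.
The other pattern: stems with 3 vowels add the prefix zu-.
So rovhos → rourvhos.

rourvhos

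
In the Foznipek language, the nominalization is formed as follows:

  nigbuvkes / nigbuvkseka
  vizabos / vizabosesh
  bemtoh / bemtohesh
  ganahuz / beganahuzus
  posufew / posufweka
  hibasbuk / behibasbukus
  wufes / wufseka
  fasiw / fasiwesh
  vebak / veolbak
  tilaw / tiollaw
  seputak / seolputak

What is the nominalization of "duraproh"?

duraprohesh

"duraproh" has last vowel 'o'. The stems whose last vowel is 'o' (bemtoh → bemtohesh, vizabos → vizabosesh) add -esh.
So duraproh → duraprohesh.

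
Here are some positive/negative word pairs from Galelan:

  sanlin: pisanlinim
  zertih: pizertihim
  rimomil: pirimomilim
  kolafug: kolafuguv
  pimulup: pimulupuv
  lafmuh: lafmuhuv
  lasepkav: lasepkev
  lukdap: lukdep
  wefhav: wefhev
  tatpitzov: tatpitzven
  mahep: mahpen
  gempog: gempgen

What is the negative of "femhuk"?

zertih and lafmuh both end in -h yet inflect differently (pizertihim, lafmuhuv), so the final letter is not what conditions the rule; the last vowel is.
"femhuk" has last vowel 'u'. The stems whose last vowel is 'u' (kolafug → kolafuguv, pimulup → pimulupuv, lafmuh → lafmuhuv) add -uv.
So femhuk → femhukuv.

femhukuv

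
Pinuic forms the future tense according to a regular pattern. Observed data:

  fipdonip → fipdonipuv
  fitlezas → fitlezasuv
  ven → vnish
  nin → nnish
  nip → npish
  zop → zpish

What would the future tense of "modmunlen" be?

modmunlenuv

fipdonip and nip both end in -p yet inflect differently (fipdonipuv, npish), so the final letter is not what conditions the rule; the number of vowels is.
"modmunlen" has 3 vowels. The stems with 3 vowels (fipdonip → fipdonipuv, fitlezas → fitlezasuv) add -uv.
The other pattern: stems with 1 vowel delete the last vowel and add -ish.
So modmunlen → modmunlenuv.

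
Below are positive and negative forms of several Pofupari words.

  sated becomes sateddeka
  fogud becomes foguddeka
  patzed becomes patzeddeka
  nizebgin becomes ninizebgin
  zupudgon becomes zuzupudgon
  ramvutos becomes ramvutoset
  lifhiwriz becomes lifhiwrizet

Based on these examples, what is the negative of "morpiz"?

"morpiz" ends in -z. The one such stem in the data (lifhiwriz → lifhiwrizet) adds -et, so the same rule applies.
The other patterns: stems ending in -d double the final consonant and add -eka; stems ending in -n repeat the first consonant+vowel as a prefix.
So morpiz → morpizet.

morpizet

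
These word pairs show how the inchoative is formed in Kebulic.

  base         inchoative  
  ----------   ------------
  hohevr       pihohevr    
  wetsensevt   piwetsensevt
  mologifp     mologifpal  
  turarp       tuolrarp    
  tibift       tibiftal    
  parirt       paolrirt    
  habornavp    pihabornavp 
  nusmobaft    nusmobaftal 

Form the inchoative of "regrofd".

parirt and tibift both end in -t yet inflect differently (paolrirt, tibiftal), so the final letter is not what conditions the rule; the second-to-last letter is.
"regrofd" has second-to-last letter 'f'. The stems whose second-to-last letter is 'f' (tibift → tibiftal, nusmobaft → nusmobaftal, mologifp → mologifpal) add -al.
The other patterns: stems whose second-to-last letter is 'r' insert -ol- after the first vowel; stems whose second-to-last letter is 'v' add the prefix pi-.
So regrofd → regrofdal.

regrofdal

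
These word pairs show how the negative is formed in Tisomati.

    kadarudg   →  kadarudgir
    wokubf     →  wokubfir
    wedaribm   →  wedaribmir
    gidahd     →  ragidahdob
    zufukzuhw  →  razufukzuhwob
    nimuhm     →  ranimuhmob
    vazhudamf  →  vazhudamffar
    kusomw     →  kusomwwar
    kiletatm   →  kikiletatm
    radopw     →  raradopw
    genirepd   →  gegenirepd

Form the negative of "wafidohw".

rawafidohwob

wedaribm and nimuhm both end in -m yet inflect differently (wedaribmir, ranimuhmob), so the final letter is not what conditions the rule; the second-to-last letter is.
"wafidohw" has second-to-last letter 'h'. The stems whose second-to-last letter is 'h' (gidahd → ragidahdob, zufukzuhw → razufukzuhwob, nimuhm → ranimuhmob) add ra- … -ob around the stem.
So wafidohw → rawafidohwob.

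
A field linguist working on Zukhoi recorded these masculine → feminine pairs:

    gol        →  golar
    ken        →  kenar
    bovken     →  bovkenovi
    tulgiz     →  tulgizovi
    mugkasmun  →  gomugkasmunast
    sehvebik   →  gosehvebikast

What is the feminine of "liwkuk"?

liwkukovi

ken and bovken both end in -n yet inflect differently (kenar, bovkenovi), so the final letter is not what conditions the rule; the number of vowels is.
"liwkuk" has 2 vowels. The stems with 2 vowels (bovken → bovkenovi, tulgiz → tulgizovi) add -ovi.
So liwkuk → liwkukovi.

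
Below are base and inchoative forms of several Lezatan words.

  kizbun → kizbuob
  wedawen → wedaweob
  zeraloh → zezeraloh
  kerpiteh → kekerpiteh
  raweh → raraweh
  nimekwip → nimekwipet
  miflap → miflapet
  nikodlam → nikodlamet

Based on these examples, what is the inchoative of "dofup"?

dofupet

wedawen and kerpiteh both have last vowel 'e' yet inflect differently (wedaweob, kekerpiteh), so the last vowel is not what conditions the rule; the final letter is.
"dofup" ends in -p. The stems ending in -p (nimekwip → nimekwipet, miflap → miflapet) add -et.
The other patterns: stems ending in -n drop the final letter and add -ob; stems ending in -h repeat the first consonant+vowel as a prefix.
So dofup → dofupet.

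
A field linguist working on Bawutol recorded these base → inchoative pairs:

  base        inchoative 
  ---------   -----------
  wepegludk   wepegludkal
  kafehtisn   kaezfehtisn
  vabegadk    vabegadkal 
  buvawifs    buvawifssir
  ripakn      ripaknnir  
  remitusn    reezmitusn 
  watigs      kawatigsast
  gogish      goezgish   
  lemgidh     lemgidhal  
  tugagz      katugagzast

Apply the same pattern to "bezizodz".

lemgidh and gogish both end in -h yet inflect differently (lemgidhal, goezgish), so the final letter is not what conditions the rule; the second-to-last letter is.
"bezizodz" has second-to-last letter 'd'. The stems whose second-to-last letter is 'd' (wepegludk → wepegludkal, vabegadk → vabegadkal, lemgidh → lemgidhal) add -al.
The other patterns: stems whose second-to-last letter is 's' insert -ez- after the first vowel; stems whose second-to-last letter is 'g' add ka- … -ast around the stem; stems whose second-to-last letter is 'f' or 'k' double the final consonant and add -ir.
So bezizodz → bezizodzal.

bezizodzal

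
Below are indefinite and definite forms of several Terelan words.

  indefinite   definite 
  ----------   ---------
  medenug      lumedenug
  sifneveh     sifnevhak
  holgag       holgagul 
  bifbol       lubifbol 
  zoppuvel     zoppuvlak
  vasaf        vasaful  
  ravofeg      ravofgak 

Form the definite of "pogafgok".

lupogafgok

holgag and ravofeg both end in -g yet inflect differently (holgagul, ravofgak), so the final letter is not what conditions the rule; the last vowel is.
"pogafgok" has last vowel 'o'. The one such stem in the data (bifbol → lubifbol) adds the prefix lu-, so the same rule applies.
So pogafgok → lupogafgok.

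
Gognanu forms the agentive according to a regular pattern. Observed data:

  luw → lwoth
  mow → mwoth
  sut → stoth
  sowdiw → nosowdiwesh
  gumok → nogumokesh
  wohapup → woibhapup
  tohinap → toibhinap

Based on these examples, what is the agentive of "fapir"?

luw and sowdiw both end in -w yet inflect differently (lwoth, nosowdiwesh), so the final letter is not what conditions the rule; the number of vowels is.
"fapir" has 2 vowels. The stems with 2 vowels (sowdiw → nosowdiwesh, gumok → nogumokesh) add no- … -esh around the stem.
The other patterns: stems with 1 vowel delete the last vowel and add -oth; stems with 3 vowels insert -ib- after the first vowel.
So fapir → nofapiresh.

nofapiresh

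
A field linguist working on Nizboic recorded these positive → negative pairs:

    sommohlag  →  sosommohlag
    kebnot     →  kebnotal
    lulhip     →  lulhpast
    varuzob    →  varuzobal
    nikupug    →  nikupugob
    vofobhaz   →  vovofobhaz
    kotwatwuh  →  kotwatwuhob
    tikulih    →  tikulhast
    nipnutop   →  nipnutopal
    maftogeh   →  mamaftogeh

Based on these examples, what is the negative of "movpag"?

momovpag

nipnutop and lulhip both end in -p yet inflect differently (nipnutopal, lulhpast), so the final letter is not what conditions the rule; the last vowel is.
"movpag" has last vowel 'a'. The stems whose last vowel is 'a' (vofobhaz → vovofobhaz, sommohlag → sosommohlag) repeat the first consonant+vowel as a prefix.
The other patterns: stems whose last vowel is 'o' add -al; stems whose last vowel is 'i' delete the last vowel and add -ast; stems whose last vowel is 'u' add -ob.
So movpag → momovpag.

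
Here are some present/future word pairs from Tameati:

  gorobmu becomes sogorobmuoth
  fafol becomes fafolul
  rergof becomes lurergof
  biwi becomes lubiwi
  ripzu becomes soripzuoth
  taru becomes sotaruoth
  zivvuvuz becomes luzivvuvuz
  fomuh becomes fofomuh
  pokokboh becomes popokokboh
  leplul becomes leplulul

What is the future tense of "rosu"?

sorosuoth

"rosu" ends in -u. The stems ending in -u (ripzu → soripzuoth, taru → sotaruoth, gorobmu → sogorobmuoth) add so- … -oth around the stem.
So rosu → sorosuoth.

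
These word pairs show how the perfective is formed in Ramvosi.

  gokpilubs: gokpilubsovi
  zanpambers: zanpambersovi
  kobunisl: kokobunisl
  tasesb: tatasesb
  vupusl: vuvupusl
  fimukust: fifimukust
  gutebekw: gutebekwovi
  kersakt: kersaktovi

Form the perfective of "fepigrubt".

fepigrubtovi

fimukust and kersakt both end in -t yet inflect differently (fifimukust, kersaktovi), so the final letter is not what conditions the rule; the second-to-last letter is.
"fepigrubt" has second-to-last letter 'b'. The one such stem in the data (gokpilubs → gokpilubsovi) adds -ovi, so the same rule applies.
So fepigrubt → fepigrubtovi.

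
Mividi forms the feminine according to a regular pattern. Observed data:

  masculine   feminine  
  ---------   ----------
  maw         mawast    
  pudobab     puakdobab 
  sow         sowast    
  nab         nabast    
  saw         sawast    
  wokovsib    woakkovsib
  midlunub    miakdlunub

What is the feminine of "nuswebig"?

nuakswebig

nab and pudobab both end in -b yet inflect differently (nabast, puakdobab), so the final letter is not what conditions the rule; the number of vowels is.
"nuswebig" has 3 vowels. The stems with 3 vowels (pudobab → puakdobab, midlunub → miakdlunub, wokovsib → woakkovsib) insert -ak- after the first vowel.
The other pattern: stems with 1 vowel add -ast.
So nuswebig → nuakswebig.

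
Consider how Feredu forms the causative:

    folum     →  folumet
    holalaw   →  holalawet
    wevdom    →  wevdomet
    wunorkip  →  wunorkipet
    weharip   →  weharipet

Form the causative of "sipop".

Every pair shown (folum → folumet, holalaw → holalawet, wevdom → wevdomet, …) follows the same rule: add -et.
So sipop → sipopet.

sipopet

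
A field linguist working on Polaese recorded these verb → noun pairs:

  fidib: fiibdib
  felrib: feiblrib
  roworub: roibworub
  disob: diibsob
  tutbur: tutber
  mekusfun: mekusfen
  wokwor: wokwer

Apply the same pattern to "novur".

roworub and tutbur both have last vowel 'u' yet inflect differently (roibworub, tutber), so the last vowel is not what conditions the rule; the final letter is.
"novur" ends in -r. The stems ending in -r (tutbur → tutber, wokwor → wokwer) change the last vowel to 'e'.
So novur → nover.

nover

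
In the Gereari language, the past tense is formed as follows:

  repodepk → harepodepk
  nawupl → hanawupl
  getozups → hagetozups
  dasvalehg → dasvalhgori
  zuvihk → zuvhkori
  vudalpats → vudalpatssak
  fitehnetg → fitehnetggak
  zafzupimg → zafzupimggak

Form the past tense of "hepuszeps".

hahepuszeps

repodepk and zuvihk both end in -k yet inflect differently (harepodepk, zuvhkori), so the final letter is not what conditions the rule; the second-to-last letter is.
"hepuszeps" has second-to-last letter 'p'. The stems whose second-to-last letter is 'p' (repodepk → harepodepk, nawupl → hanawupl, getozups → hagetozups) add the prefix ha-.
The other patterns: stems whose second-to-last letter is 'h' delete the last vowel and add -ori; stems whose second-to-last letter is 'm' or 't' double the final consonant and add -ak.
So hepuszeps → hahepuszeps.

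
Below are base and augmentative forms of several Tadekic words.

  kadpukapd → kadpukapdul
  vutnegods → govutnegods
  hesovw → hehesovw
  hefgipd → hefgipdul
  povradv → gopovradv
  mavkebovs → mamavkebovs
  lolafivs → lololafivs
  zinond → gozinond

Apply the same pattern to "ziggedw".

goziggedw

vutnegods and mavkebovs both end in -s yet inflect differently (govutnegods, mamavkebovs), so the final letter is not what conditions the rule; the second-to-last letter is.
"ziggedw" has second-to-last letter 'd'. The stems whose second-to-last letter is 'd' (vutnegods → govutnegods, povradv → gopovradv) add the prefix go-.
The other patterns: stems whose second-to-last letter is 'v' repeat the first consonant+vowel as a prefix; stems whose second-to-last letter is 'p' add -ul.
So ziggedw → goziggedw.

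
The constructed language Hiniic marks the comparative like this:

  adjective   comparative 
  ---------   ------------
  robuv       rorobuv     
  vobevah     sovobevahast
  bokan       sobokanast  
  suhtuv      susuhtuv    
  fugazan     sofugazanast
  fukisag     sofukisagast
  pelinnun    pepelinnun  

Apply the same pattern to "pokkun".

popokkun

bokan and pelinnun both end in -n yet inflect differently (sobokanast, pepelinnun), so the final letter is not what conditions the rule; the last vowel is.
"pokkun" has last vowel 'u'. The stems whose last vowel is 'u' (suhtuv → susuhtuv, pelinnun → pepelinnun, robuv → rorobuv) repeat the first consonant+vowel as a prefix.
The other pattern: stems whose last vowel is 'a' add so- … -ast around the stem.
So pokkun → popokkun.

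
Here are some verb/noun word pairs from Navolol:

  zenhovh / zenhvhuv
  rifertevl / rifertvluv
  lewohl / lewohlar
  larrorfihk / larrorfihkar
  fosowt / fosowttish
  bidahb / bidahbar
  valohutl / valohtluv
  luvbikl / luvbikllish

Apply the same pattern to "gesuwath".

"gesuwath" has second-to-last letter 't'. The one such stem in the data (valohutl → valohtluv) deletes the last vowel and adds -uv (as do zenhovh, rifertevl), so the same rule applies.
The other patterns: stems whose second-to-last letter is 'h' add -ar; stems whose second-to-last letter is 'k' or 'w' double the final consonant and add -ish.
So gesuwath → gesuwthuv.

gesuwthuv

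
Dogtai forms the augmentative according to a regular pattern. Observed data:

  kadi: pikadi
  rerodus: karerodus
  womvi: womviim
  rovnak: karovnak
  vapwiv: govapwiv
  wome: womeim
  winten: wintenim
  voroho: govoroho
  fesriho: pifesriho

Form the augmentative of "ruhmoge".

"ruhmoge" begins with r-. The stems beginning with r- (rovnak → karovnak, rerodus → karerodus) add the prefix ka-.
The other patterns: stems beginning with v- add the prefix go-; stems beginning with w- add -im; stems beginning with f- or k- add the prefix pi-.
So ruhmoge → karuhmoge.

karuhmoge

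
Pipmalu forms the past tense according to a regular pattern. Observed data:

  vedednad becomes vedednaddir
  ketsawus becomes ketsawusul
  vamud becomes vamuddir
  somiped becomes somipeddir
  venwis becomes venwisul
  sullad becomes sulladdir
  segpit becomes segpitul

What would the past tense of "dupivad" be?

"dupivad" ends in -d. The stems ending in -d (somiped → somipeddir, vedednad → vedednaddir, sullad → sulladdir) double the final consonant and add -ir.
The other pattern: stems ending in -s or -t add -ul.
So dupivad → dupivaddir.

dupivaddir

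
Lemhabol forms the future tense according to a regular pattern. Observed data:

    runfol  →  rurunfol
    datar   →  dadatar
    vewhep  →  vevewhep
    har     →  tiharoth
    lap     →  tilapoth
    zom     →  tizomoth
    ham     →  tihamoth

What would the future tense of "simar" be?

sisimar

datar and har both end in -r yet inflect differently (dadatar, tiharoth), so the final letter is not what conditions the rule; the number of vowels is.
"simar" has 2 vowels. The stems with 2 vowels (runfol → rurunfol, datar → dadatar, vewhep → vevewhep) repeat the first consonant+vowel as a prefix.
So simar → sisimar.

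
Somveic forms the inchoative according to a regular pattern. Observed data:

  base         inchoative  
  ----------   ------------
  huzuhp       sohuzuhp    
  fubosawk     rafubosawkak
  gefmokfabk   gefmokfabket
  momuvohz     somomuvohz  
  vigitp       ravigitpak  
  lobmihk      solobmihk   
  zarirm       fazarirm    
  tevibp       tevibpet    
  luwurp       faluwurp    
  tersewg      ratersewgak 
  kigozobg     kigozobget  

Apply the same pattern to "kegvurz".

"kegvurz" has second-to-last letter 'r'. The stems whose second-to-last letter is 'r' (luwurp → faluwurp, zarirm → fazarirm) add the prefix fa-.
So kegvurz → fakegvurz.

fakegvurz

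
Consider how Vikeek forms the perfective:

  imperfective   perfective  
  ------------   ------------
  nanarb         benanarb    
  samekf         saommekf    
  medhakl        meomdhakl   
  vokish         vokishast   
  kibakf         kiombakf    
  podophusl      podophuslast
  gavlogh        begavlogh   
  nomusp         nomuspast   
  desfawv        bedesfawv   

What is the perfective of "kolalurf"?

bekolalurf

medhakl and podophusl both end in -l yet inflect differently (meomdhakl, podophuslast), so the final letter is not what conditions the rule; the second-to-last letter is.
"kolalurf" has second-to-last letter 'r'. The one such stem in the data (nanarb → benanarb) adds the prefix be-, so the same rule applies.
The other patterns: stems whose second-to-last letter is 'k' insert -om- after the first vowel; stems whose second-to-last letter is 's' add -ast.
So kolalurf → bekolalurf.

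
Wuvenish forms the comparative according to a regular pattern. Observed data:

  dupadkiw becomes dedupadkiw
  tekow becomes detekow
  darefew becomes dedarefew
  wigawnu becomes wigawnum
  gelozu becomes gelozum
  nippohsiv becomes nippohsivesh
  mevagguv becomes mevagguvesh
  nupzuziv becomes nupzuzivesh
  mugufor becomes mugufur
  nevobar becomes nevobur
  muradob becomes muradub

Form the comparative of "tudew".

dupadkiw and nippohsiv both have last vowel 'i' yet inflect differently (dedupadkiw, nippohsivesh), so the last vowel is not what conditions the rule; the final letter is.
"tudew" ends in -w. The stems ending in -w (dupadkiw → dedupadkiw, tekow → detekow, darefew → dedarefew) add the prefix de-.
So tudew → detudew.

detudew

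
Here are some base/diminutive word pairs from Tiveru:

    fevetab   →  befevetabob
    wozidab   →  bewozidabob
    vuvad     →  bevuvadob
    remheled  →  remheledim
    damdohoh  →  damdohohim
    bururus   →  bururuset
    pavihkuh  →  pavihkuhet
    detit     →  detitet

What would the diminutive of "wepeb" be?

wepebim

"wepeb" has last vowel 'e'. The one such stem in the data (remheled → remheledim) adds -im, so the same rule applies.
So wepeb → wepebim.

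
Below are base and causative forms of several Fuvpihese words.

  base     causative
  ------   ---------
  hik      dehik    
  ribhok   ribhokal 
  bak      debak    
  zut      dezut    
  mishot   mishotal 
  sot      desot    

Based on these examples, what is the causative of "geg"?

"geg" has 1 vowel. The stems with 1 vowel (sot → desot, zut → dezut, hik → dehik) add the prefix de-.
The other pattern: stems with 2 vowels add -al.
So geg → degeg.

degeg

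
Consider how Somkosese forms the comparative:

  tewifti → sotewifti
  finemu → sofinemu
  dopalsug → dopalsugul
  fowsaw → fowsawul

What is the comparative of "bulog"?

bulogul

finemu and dopalsug both have last vowel 'u' yet inflect differently (sofinemu, dopalsugul), so the last vowel is not what conditions the rule; whether the stem ends in a vowel or a consonant is.
"bulog" ends in a consonant. The stems ending in a consonant (dopalsug → dopalsugul, fowsaw → fowsawul) add -ul.
So bulog → bulogul.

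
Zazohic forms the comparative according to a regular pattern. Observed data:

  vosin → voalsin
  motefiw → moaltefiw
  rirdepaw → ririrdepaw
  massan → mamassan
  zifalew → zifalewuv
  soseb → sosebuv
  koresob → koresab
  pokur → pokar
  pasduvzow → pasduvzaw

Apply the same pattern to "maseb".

masebuv

motefiw and rirdepaw both end in -w yet inflect differently (moaltefiw, ririrdepaw), so the final letter is not what conditions the rule; the last vowel is.
"maseb" has last vowel 'e'. The stems whose last vowel is 'e' (zifalew → zifalewuv, soseb → sosebuv) add -uv.
So maseb → masebuv.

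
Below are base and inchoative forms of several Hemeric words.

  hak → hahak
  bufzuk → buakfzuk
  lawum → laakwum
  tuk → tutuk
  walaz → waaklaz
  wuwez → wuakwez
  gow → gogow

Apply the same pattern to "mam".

mamam

bufzuk and hak both end in -k yet inflect differently (buakfzuk, hahak), so the final letter is not what conditions the rule; the number of vowels is.
"mam" has 1 vowel. The stems with 1 vowel (gow → gogow, hak → hahak, tuk → tutuk) repeat the first consonant+vowel as a prefix.
So mam → mamam.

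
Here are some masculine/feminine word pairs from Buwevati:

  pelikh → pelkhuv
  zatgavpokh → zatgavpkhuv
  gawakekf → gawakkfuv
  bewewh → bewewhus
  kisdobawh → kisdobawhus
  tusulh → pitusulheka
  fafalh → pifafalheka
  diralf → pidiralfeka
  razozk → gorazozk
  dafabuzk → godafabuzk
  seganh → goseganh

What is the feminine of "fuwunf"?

gofuwunf

pelikh and bewewh both end in -h yet inflect differently (pelkhuv, bewewhus), so the final letter is not what conditions the rule; the second-to-last letter is.
"fuwunf" has second-to-last letter 'n'. The one such stem in the data (seganh → goseganh) adds the prefix go-, so the same rule applies.
The other patterns: stems whose second-to-last letter is 'k' delete the last vowel and add -uv; stems whose second-to-last letter is 'w' add -us; stems whose second-to-last letter is 'l' add pi- … -eka around the stem.
So fuwunf → gofuwunf.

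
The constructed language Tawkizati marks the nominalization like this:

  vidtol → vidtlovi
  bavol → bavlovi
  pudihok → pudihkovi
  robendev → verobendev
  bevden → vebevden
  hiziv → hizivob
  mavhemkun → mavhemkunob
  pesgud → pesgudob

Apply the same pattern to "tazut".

tazutob

robendev and hiziv both end in -v yet inflect differently (verobendev, hizivob), so the final letter is not what conditions the rule; the last vowel is.
"tazut" has last vowel 'u'. The stems whose last vowel is 'u' (mavhemkun → mavhemkunob, pesgud → pesgudob) add -ob.
The other patterns: stems whose last vowel is 'o' delete the last vowel and add -ovi; stems whose last vowel is 'e' add the prefix ve-.
So tazut → tazutob.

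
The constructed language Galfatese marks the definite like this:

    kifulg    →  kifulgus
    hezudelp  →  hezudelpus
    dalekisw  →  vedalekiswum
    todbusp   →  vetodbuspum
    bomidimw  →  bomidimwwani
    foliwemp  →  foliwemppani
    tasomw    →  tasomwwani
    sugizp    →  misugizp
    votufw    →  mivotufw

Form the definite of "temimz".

temimzzani

hezudelp and todbusp both end in -p yet inflect differently (hezudelpus, vetodbuspum), so the final letter is not what conditions the rule; the second-to-last letter is.
"temimz" has second-to-last letter 'm'. The stems whose second-to-last letter is 'm' (bomidimw → bomidimwwani, foliwemp → foliwemppani, tasomw → tasomwwani) double the final consonant and add -ani.
The other patterns: stems whose second-to-last letter is 'l' add -us; stems whose second-to-last letter is 's' add ve- … -um around the stem; stems whose second-to-last letter is 'f' or 'z' add the prefix mi-.
So temimz → temimzzani.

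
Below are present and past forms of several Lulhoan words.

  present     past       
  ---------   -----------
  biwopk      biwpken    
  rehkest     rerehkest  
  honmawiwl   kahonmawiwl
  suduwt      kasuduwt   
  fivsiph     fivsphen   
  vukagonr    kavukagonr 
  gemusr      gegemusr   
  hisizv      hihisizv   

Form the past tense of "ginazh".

giginazh

vukagonr and gemusr both end in -r yet inflect differently (kavukagonr, gegemusr), so the final letter is not what conditions the rule; the second-to-last letter is.
"ginazh" has second-to-last letter 'z'. The one such stem in the data (hisizv → hihisizv) repeats the first consonant+vowel as a prefix (as do gemusr, rehkest), so the same rule applies.
So ginazh → giginazh.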